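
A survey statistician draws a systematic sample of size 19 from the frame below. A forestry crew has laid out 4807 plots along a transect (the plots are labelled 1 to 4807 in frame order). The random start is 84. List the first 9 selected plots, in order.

k = N/n = 4807/19 = 253
plot 1: 84
plot 2: 84 + 253 = 337
plot 3: 337 + 253 = 590
plot 4: 590 + 253 = 843
plot 5: 843 + 253 = 1096
plot 6: 1096 + 253 = 1349
plot 7: 1349 + 253 = 1602
plot 8: 1602 + 253 = 1855
plot 9: 1855 + 253 = 2108

84, 337, 590, 843, 1096, 1349, 1602, 1855, 2108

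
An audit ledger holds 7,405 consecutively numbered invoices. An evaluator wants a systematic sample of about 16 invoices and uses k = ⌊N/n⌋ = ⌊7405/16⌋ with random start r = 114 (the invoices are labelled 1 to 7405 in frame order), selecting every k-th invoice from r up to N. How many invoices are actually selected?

k = ⌊7405/16⌋ = 462
Achieved size = ⌊(7405 − 114)/462⌋ + 1 = ⌊7291/462⌋ + 1 = 15 + 1 = 16
(last selection: 114 + 15×462 = 7044 ≤ 7405; next would be 7506 > 7405)

16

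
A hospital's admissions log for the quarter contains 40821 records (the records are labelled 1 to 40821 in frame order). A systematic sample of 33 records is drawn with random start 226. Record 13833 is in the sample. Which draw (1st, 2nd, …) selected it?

k = 40821/33 = 1237
position = (13833 − 226)/1237 + 1 = 13607/1237 + 1 = 11 + 1 = 12

12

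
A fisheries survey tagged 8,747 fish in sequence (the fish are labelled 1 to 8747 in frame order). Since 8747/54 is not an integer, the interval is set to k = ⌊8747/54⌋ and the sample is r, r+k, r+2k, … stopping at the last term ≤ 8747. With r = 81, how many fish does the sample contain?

k = ⌊8747/54⌋ = 161
Achieved size = ⌊(8747 − 81)/161⌋ + 1 = ⌊8666/161⌋ + 1 = 53 + 1 = 54
(last selection: 81 + 53×161 = 8614 ≤ 8747; next would be 8775 > 8747)

54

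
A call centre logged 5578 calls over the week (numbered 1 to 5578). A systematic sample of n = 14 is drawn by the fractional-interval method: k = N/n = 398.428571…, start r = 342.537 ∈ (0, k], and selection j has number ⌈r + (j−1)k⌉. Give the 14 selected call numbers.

343, 741, 1140, 1538, 1937, 2335, 2734, 3132, 3530, 3929, 4327, 4726, 5124, 5523

j=1: r + 0k = 342.537 → ⌈·⌉ = 343
j=2: r + 1k = 740.965571… → ⌈·⌉ = 741
j=3: r + 2k = 1139.394142… → ⌈·⌉ = 1140
j=4: r + 3k = 1537.822714… → ⌈·⌉ = 1538
j=5: r + 4k = 1936.251285… → ⌈·⌉ = 1937
j=6: r + 5k = 2334.679857… → ⌈·⌉ = 2335
j=7: r + 6k = 2733.108428… → ⌈·⌉ = 2734
j=8: r + 7k = 3131.537 → ⌈·⌉ = 3132
j=9: r + 8k = 3529.965571… → ⌈·⌉ = 3530
j=10: r + 9k = 3928.394142… → ⌈·⌉ = 3929
j=11: r + 10k = 4326.822714… → ⌈·⌉ = 4327
j=12: r + 11k = 4725.251285… → ⌈·⌉ = 4726
j=13: r + 12k = 5123.679857… → ⌈·⌉ = 5124
j=14: r + 13k = 5522.108428… → ⌈·⌉ = 5523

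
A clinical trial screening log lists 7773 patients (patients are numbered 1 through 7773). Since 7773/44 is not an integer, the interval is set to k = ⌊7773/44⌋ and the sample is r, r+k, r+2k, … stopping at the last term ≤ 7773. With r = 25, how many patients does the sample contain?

45

k = ⌊7773/44⌋ = 176
Achieved size = ⌊(7773 − 25)/176⌋ + 1 = ⌊7748/176⌋ + 1 = 44 + 1 = 45
(last selection: 25 + 44×176 = 7769 ≤ 7773; next would be 7945 > 7773)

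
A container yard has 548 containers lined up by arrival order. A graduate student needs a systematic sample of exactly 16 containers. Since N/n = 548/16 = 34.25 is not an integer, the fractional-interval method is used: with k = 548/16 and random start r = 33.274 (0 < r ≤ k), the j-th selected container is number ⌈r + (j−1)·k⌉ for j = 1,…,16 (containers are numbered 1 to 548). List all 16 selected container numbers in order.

34, 68, 102, 137, 171, 205, 239, 274, 308, 342, 376, 411, 445, 479, 513, 548

j=1: r + 0k = 33.274 → ⌈·⌉ = 34
j=2: r + 1k = 67.524 → ⌈·⌉ = 68
j=3: r + 2k = 101.774 → ⌈·⌉ = 102
j=4: r + 3k = 136.024 → ⌈·⌉ = 137
j=5: r + 4k = 170.274 → ⌈·⌉ = 171
j=6: r + 5k = 204.524 → ⌈·⌉ = 205
j=7: r + 6k = 238.774 → ⌈·⌉ = 239
j=8: r + 7k = 273.024 → ⌈·⌉ = 274
j=9: r + 8k = 307.274 → ⌈·⌉ = 308
j=10: r + 9k = 341.524 → ⌈·⌉ = 342
j=11: r + 10k = 375.774 → ⌈·⌉ = 376
j=12: r + 11k = 410.024 → ⌈·⌉ = 411
j=13: r + 12k = 444.274 → ⌈·⌉ = 445
j=14: r + 13k = 478.524 → ⌈·⌉ = 479
j=15: r + 14k = 512.774 → ⌈·⌉ = 513
j=16: r + 15k = 547.024 → ⌈·⌉ = 548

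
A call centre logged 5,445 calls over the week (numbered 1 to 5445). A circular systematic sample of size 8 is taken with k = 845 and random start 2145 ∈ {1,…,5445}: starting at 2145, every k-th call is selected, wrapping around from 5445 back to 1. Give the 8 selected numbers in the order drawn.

2145, 2990, 3835, 4680, 80, 925, 1770, 2615

Selection 1: 2145
Selection 2: 2145 + 845 = 2990
Selection 3: 2990 + 845 = 3835
Selection 4: 3835 + 845 = 4680
Selection 5: 4680 + 845 = 5525 → 5525 − 5445 = 80
Selection 6: 80 + 845 = 925
Selection 7: 925 + 845 = 1770
Selection 8: 1770 + 845 = 2615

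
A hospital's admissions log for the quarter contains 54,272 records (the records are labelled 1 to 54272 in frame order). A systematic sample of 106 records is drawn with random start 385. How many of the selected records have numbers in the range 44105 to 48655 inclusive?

9

k = 54272/106 = 512
First selection ≥ 44105: 385 + ⌈(44105−385)/512⌉·512 = 385 + 86×512 = 44417
Last selection ≤ 48655: 385 + ⌊(48655−385)/512⌋·512 = 385 + 94×512 = 48513
Count = 94 − 86 + 1 = 9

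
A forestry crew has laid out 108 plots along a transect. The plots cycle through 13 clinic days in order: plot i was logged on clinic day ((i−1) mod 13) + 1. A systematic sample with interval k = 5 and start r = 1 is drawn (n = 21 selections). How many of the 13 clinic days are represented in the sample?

Consecutive selections differ by k = 5, so their clinic day numbers differ by 5 mod 13 = 5.
gcd(5, 13) = 1, so the sample visits 13/1 = 13 distinct residues mod 13.
Start 1 is clinic day 1; the clinic days hit are 1, 2, 3, 4, 5, 6, 7, 8, 9, 10, 11, 12, 13.

13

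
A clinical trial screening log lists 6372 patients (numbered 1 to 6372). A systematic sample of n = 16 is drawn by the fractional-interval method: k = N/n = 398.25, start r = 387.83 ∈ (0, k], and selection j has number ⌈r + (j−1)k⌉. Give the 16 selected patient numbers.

388, 787, 1185, 1583, 1981, 2380, 2778, 3176, 3574, 3973, 4371, 4769, 5167, 5566, 5964, 6362

j=1: r + 0k = 387.83 → ⌈·⌉ = 388
j=2: r + 1k = 786.08 → ⌈·⌉ = 787
j=3: r + 2k = 1184.33 → ⌈·⌉ = 1185
j=4: r + 3k = 1582.58 → ⌈·⌉ = 1583
j=5: r + 4k = 1980.83 → ⌈·⌉ = 1981
j=6: r + 5k = 2379.08 → ⌈·⌉ = 2380
j=7: r + 6k = 2777.33 → ⌈·⌉ = 2778
j=8: r + 7k = 3175.58 → ⌈·⌉ = 3176
j=9: r + 8k = 3573.83 → ⌈·⌉ = 3574
j=10: r + 9k = 3972.08 → ⌈·⌉ = 3973
j=11: r + 10k = 4370.33 → ⌈·⌉ = 4371
j=12: r + 11k = 4768.58 → ⌈·⌉ = 4769
j=13: r + 12k = 5166.83 → ⌈·⌉ = 5167
j=14: r + 13k = 5565.08 → ⌈·⌉ = 5566
j=15: r + 14k = 5963.33 → ⌈·⌉ = 5964
j=16: r + 15k = 6361.58 → ⌈·⌉ = 6362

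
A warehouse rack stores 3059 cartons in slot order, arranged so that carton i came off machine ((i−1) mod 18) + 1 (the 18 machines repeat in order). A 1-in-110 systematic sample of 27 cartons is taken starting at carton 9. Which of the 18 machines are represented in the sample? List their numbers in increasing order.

1, 3, 5, 7, 9, 11, 13, 15, 17

Consecutive selections differ by k = 110, so their machine numbers differ by 110 mod 18 = 2.
gcd(110, 18) = 2, so the sample visits 18/2 = 9 distinct residues mod 18.
Start 9 is machine 9; the machines hit are 1, 3, 5, 7, 9, 11, 13, 15, 17.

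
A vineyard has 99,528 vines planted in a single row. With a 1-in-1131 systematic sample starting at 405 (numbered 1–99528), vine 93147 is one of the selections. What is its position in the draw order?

k = 1131
position = (93147 − 405)/1131 + 1 = 92742/1131 + 1 = 82 + 1 = 83

83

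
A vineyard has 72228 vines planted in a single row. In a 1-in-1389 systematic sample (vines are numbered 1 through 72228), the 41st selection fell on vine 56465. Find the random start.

k = 1389
r = 56465 − (41−1)×1389 = 56465 − 55560 = 905

905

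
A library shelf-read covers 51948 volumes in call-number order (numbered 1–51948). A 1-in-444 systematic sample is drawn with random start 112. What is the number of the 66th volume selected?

k = 444
66th selection = r + (66−1)·k = 112 + 65×444 = 112 + 28860 = 28972

28972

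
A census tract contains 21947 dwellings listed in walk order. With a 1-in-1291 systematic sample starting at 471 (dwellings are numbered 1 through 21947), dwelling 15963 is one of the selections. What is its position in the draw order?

13

k = 1291
position = (15963 − 471)/1291 + 1 = 15492/1291 + 1 = 12 + 1 = 13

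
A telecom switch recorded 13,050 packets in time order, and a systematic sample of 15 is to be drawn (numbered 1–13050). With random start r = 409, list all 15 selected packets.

k = N/n = 13050/15 = 870
packet 1: 409
packet 2: 409 + 870 = 1279
packet 3: 1279 + 870 = 2149
packet 4: 2149 + 870 = 3019
packet 5: 3019 + 870 = 3889
packet 6: 3889 + 870 = 4759
packet 7: 4759 + 870 = 5629
packet 8: 5629 + 870 = 6499
packet 9: 6499 + 870 = 7369
packet 10: 7369 + 870 = 8239
packet 11: 8239 + 870 = 9109
packet 12: 9109 + 870 = 9979
packet 13: 9979 + 870 = 10849
packet 14: 10849 + 870 = 11719
packet 15: 11719 + 870 = 12589

409, 1279, 2149, 3019, 3889, 4759, 5629, 6499, 7369, 8239, 9109, 9979, 10849, 11719, 12589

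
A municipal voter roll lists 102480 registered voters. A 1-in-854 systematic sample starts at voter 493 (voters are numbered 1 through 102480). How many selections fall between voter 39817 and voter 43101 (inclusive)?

k = 854
First selection ≥ 39817: 493 + ⌈(39817−493)/854⌉·854 = 493 + 47×854 = 40631
Last selection ≤ 43101: 493 + ⌊(43101−493)/854⌋·854 = 493 + 49×854 = 42339
Count = 49 − 47 + 1 = 3

3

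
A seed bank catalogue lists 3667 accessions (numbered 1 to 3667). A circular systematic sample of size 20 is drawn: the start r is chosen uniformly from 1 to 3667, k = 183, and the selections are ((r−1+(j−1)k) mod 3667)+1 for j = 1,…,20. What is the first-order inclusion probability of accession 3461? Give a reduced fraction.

For each position j, as r ranges over 1…3667 the j-th selection hits every accession exactly once, so accession 3461 is selected for exactly 20 of the 3667 starts.
Inclusion probability = 20/3667.

20/3667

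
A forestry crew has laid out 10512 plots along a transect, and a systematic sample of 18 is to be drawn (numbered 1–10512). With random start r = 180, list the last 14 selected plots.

2516, 3100, 3684, 4268, 4852, 5436, 6020, 6604, 7188, 7772, 8356, 8940, 9524, 10108

k = N/n = 10512/18 = 584
5th selection = 180 + 4×584 = 2516
6th: 2516 + 584 = 3100
7th: 3100 + 584 = 3684
8th: 3684 + 584 = 4268
9th: 4268 + 584 = 4852
10th: 4852 + 584 = 5436
11th: 5436 + 584 = 6020
12th: 6020 + 584 = 6604
13th: 6604 + 584 = 7188
14th: 7188 + 584 = 7772
15th: 7772 + 584 = 8356
16th: 8356 + 584 = 8940
17th: 8940 + 584 = 9524
18th: 9524 + 584 = 10108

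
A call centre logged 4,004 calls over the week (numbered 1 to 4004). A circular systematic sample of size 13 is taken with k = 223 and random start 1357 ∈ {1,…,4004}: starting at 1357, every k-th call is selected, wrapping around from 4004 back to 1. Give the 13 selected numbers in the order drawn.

1357, 1580, 1803, 2026, 2249, 2472, 2695, 2918, 3141, 3364, 3587, 3810, 29

Selection 1: 1357
Selection 2: 1357 + 223 = 1580
Selection 3: 1580 + 223 = 1803
Selection 4: 1803 + 223 = 2026
Selection 5: 2026 + 223 = 2249
Selection 6: 2249 + 223 = 2472
Selection 7: 2472 + 223 = 2695
Selection 8: 2695 + 223 = 2918
Selection 9: 2918 + 223 = 3141
Selection 10: 3141 + 223 = 3364
Selection 11: 3364 + 223 = 3587
Selection 12: 3587 + 223 = 3810
Selection 13: 3810 + 223 = 4033 → 4033 − 4004 = 29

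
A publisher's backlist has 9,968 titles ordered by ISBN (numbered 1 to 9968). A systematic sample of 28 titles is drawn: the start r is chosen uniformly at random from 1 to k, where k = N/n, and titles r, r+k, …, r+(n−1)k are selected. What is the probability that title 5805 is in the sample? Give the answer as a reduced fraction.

1/356

k = 9968/28 = 356.
Title 5805 is selected iff r ≡ 5805 (mod 356); exactly one such r in {1,…,356}.
Inclusion probability = 1/356.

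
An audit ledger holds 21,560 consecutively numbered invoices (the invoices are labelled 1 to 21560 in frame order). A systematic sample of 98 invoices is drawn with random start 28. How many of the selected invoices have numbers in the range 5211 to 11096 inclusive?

27

k = 21560/98 = 220
First selection ≥ 5211: 28 + ⌈(5211−28)/220⌉·220 = 28 + 24×220 = 5308
Last selection ≤ 11096: 28 + ⌊(11096−28)/220⌋·220 = 28 + 50×220 = 11028
Count = 50 − 24 + 1 = 27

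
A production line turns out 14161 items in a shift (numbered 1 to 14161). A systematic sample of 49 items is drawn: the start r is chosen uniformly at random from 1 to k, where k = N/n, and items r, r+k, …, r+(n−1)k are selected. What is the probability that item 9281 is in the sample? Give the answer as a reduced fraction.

1/289

k = 14161/49 = 289.
Item 9281 is selected iff r ≡ 9281 (mod 289); exactly one such r in {1,…,289}.
Inclusion probability = 1/289.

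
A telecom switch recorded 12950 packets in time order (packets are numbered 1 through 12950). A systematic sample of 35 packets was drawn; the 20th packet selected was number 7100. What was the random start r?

70

k = 12950/35 = 370
r = 7100 − (20−1)×370 = 7100 − 7030 = 70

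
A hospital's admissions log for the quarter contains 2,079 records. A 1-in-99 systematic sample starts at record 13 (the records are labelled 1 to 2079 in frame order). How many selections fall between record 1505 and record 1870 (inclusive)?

k = 99
First selection ≥ 1505: 13 + ⌈(1505−13)/99⌉·99 = 13 + 16×99 = 1597
Last selection ≤ 1870: 13 + ⌊(1870−13)/99⌋·99 = 13 + 18×99 = 1795
Count = 18 − 16 + 1 = 3

3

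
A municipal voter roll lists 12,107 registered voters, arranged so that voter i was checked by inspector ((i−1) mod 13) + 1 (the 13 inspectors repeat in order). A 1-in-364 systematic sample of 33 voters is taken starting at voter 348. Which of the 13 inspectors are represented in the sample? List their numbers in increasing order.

Consecutive selections differ by k = 364, so their inspector numbers differ by 364 mod 13 = 0.
gcd(364, 13) = 13, so the sample visits 13/13 = 1 distinct residues mod 13.
Start 348 is inspector 10; the inspectors hit are 10.

10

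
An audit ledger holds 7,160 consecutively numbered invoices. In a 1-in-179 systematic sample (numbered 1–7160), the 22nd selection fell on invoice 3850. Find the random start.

k = 179
r = 3850 − (22−1)×179 = 3850 − 3759 = 91

91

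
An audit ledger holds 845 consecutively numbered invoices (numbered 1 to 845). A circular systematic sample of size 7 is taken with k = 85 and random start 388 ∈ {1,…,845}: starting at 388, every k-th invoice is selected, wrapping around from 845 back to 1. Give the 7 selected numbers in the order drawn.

Selection 1: 388
Selection 2: 388 + 85 = 473
Selection 3: 473 + 85 = 558
Selection 4: 558 + 85 = 643
Selection 5: 643 + 85 = 728
Selection 6: 728 + 85 = 813
Selection 7: 813 + 85 = 898 → 898 − 845 = 53

388, 473, 558, 643, 728, 813, 53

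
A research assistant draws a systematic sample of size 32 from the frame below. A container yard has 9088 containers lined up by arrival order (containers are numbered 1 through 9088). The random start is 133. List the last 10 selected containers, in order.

6381, 6665, 6949, 7233, 7517, 7801, 8085, 8369, 8653, 8937

k = N/n = 9088/32 = 284
23rd selection = 133 + 22×284 = 6381
24th: 6381 + 284 = 6665
25th: 6665 + 284 = 6949
26th: 6949 + 284 = 7233
27th: 7233 + 284 = 7517
28th: 7517 + 284 = 7801
29th: 7801 + 284 = 8085
30th: 8085 + 284 = 8369
31st: 8369 + 284 = 8653
32nd: 8653 + 284 = 8937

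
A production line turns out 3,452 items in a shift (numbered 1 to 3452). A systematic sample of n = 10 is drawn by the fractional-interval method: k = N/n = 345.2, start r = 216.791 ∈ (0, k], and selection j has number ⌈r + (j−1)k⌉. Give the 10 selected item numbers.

j=1: r + 0k = 216.791 → ⌈·⌉ = 217
j=2: r + 1k = 561.991 → ⌈·⌉ = 562
j=3: r + 2k = 907.191 → ⌈·⌉ = 908
j=4: r + 3k = 1252.391 → ⌈·⌉ = 1253
j=5: r + 4k = 1597.591 → ⌈·⌉ = 1598
j=6: r + 5k = 1942.791 → ⌈·⌉ = 1943
j=7: r + 6k = 2287.991 → ⌈·⌉ = 2288
j=8: r + 7k = 2633.191 → ⌈·⌉ = 2634
j=9: r + 8k = 2978.391 → ⌈·⌉ = 2979
j=10: r + 9k = 3323.591 → ⌈·⌉ = 3324

217, 562, 908, 1253, 1598, 1943, 2288, 2634, 2979, 3324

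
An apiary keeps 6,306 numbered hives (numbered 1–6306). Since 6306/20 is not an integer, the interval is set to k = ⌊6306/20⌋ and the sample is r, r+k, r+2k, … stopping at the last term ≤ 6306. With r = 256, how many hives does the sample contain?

20

k = ⌊6306/20⌋ = 315
Achieved size = ⌊(6306 − 256)/315⌋ + 1 = ⌊6050/315⌋ + 1 = 19 + 1 = 20
(last selection: 256 + 19×315 = 6241 ≤ 6306; next would be 6556 > 6306)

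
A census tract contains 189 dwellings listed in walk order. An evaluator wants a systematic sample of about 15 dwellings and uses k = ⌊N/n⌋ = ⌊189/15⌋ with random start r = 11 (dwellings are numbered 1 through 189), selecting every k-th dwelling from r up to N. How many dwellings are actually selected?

15

k = ⌊189/15⌋ = 12
Achieved size = ⌊(189 − 11)/12⌋ + 1 = ⌊178/12⌋ + 1 = 14 + 1 = 15
(last selection: 11 + 14×12 = 179 ≤ 189; next would be 191 > 189)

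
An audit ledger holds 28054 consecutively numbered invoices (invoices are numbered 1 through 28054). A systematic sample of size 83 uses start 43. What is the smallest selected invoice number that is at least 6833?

k = 28054/83 = 338
Steps past start: ⌈(6833 − 43)/338⌉ = ⌈6790/338⌉ = 21
Selected invoice: 43 + 21×338 = 7141

7141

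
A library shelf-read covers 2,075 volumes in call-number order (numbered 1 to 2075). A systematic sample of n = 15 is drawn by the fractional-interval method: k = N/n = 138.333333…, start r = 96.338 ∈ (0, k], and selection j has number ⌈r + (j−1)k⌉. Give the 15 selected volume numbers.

97, 235, 374, 512, 650, 789, 927, 1065, 1204, 1342, 1480, 1619, 1757, 1895, 2034

j=1: r + 0k = 96.338 → ⌈·⌉ = 97
j=2: r + 1k = 234.671333… → ⌈·⌉ = 235
j=3: r + 2k = 373.004666… → ⌈·⌉ = 374
j=4: r + 3k = 511.338 → ⌈·⌉ = 512
j=5: r + 4k = 649.671333… → ⌈·⌉ = 650
j=6: r + 5k = 788.004666… → ⌈·⌉ = 789
j=7: r + 6k = 926.338 → ⌈·⌉ = 927
j=8: r + 7k = 1064.671333… → ⌈·⌉ = 1065
j=9: r + 8k = 1203.004666… → ⌈·⌉ = 1204
j=10: r + 9k = 1341.338 → ⌈·⌉ = 1342
j=11: r + 10k = 1479.671333… → ⌈·⌉ = 1480
j=12: r + 11k = 1618.004666… → ⌈·⌉ = 1619
j=13: r + 12k = 1756.338 → ⌈·⌉ = 1757
j=14: r + 13k = 1894.671333… → ⌈·⌉ = 1895
j=15: r + 14k = 2033.004666… → ⌈·⌉ = 2034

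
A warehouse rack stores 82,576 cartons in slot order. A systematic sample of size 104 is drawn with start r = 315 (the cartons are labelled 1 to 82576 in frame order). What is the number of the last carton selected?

82097

k = 82576/104 = 794
104th selection = r + (104−1)·k = 315 + 103×794 = 315 + 81782 = 82097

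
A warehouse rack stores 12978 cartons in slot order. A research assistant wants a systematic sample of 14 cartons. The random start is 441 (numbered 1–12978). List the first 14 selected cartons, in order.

441, 1368, 2295, 3222, 4149, 5076, 6003, 6930, 7857, 8784, 9711, 10638, 11565, 12492

k = N/n = 12978/14 = 927
carton 1: 441
carton 2: 441 + 927 = 1368
carton 3: 1368 + 927 = 2295
carton 4: 2295 + 927 = 3222
carton 5: 3222 + 927 = 4149
carton 6: 4149 + 927 = 5076
carton 7: 5076 + 927 = 6003
carton 8: 6003 + 927 = 6930
carton 9: 6930 + 927 = 7857
carton 10: 7857 + 927 = 8784
carton 11: 8784 + 927 = 9711
carton 12: 9711 + 927 = 10638
carton 13: 10638 + 927 = 11565
carton 14: 11565 + 927 = 12492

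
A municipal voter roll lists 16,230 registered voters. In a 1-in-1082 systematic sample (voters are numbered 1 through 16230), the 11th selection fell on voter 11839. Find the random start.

k = 1082
r = 11839 − (11−1)×1082 = 11839 − 10820 = 1019

1019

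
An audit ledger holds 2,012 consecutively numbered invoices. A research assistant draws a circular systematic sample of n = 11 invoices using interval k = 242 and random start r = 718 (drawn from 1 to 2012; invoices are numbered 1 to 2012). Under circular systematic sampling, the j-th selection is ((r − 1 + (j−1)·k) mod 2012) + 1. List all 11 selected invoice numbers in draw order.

Selection 1: 718
Selection 2: 718 + 242 = 960
Selection 3: 960 + 242 = 1202
Selection 4: 1202 + 242 = 1444
Selection 5: 1444 + 242 = 1686
Selection 6: 1686 + 242 = 1928
Selection 7: 1928 + 242 = 2170 → 2170 − 2012 = 158
Selection 8: 158 + 242 = 400
Selection 9: 400 + 242 = 642
Selection 10: 642 + 242 = 884
Selection 11: 884 + 242 = 1126

718, 960, 1202, 1444, 1686, 1928, 158, 400, 642, 884, 1126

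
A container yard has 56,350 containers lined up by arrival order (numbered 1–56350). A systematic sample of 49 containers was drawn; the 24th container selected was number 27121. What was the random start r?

671

k = 56350/49 = 1150
r = 27121 − (24−1)×1150 = 27121 − 26450 = 671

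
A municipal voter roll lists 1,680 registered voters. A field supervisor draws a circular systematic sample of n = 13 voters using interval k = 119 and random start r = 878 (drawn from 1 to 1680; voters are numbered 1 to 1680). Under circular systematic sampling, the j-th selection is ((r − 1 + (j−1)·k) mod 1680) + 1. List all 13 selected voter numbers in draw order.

Selection 1: 878
Selection 2: 878 + 119 = 997
Selection 3: 997 + 119 = 1116
Selection 4: 1116 + 119 = 1235
Selection 5: 1235 + 119 = 1354
Selection 6: 1354 + 119 = 1473
Selection 7: 1473 + 119 = 1592
Selection 8: 1592 + 119 = 1711 → 1711 − 1680 = 31
Selection 9: 31 + 119 = 150
Selection 10: 150 + 119 = 269
Selection 11: 269 + 119 = 388
Selection 12: 388 + 119 = 507
Selection 13: 507 + 119 = 626

878, 997, 1116, 1235, 1354, 1473, 1592, 31, 150, 269, 388, 507, 626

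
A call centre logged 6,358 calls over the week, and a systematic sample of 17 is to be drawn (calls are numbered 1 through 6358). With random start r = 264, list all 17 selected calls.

k = N/n = 6358/17 = 374
call 1: 264
call 2: 264 + 374 = 638
call 3: 638 + 374 = 1012
call 4: 1012 + 374 = 1386
call 5: 1386 + 374 = 1760
call 6: 1760 + 374 = 2134
call 7: 2134 + 374 = 2508
call 8: 2508 + 374 = 2882
call 9: 2882 + 374 = 3256
call 10: 3256 + 374 = 3630
call 11: 3630 + 374 = 4004
call 12: 4004 + 374 = 4378
call 13: 4378 + 374 = 4752
call 14: 4752 + 374 = 5126
call 15: 5126 + 374 = 5500
call 16: 5500 + 374 = 5874
call 17: 5874 + 374 = 6248

264, 638, 1012, 1386, 1760, 2134, 2508, 2882, 3256, 3630, 4004, 4378, 4752, 5126, 5500, 5874, 6248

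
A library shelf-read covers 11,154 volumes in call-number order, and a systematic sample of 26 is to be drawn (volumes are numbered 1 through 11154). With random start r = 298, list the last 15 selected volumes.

5017, 5446, 5875, 6304, 6733, 7162, 7591, 8020, 8449, 8878, 9307, 9736, 10165, 10594, 11023

k = N/n = 11154/26 = 429
12th selection = 298 + 11×429 = 5017
13th: 5017 + 429 = 5446
14th: 5446 + 429 = 5875
15th: 5875 + 429 = 6304
16th: 6304 + 429 = 6733
17th: 6733 + 429 = 7162
18th: 7162 + 429 = 7591
19th: 7591 + 429 = 8020
20th: 8020 + 429 = 8449
21st: 8449 + 429 = 8878
22nd: 8878 + 429 = 9307
23rd: 9307 + 429 = 9736
24th: 9736 + 429 = 10165
25th: 10165 + 429 = 10594
26th: 10594 + 429 = 11023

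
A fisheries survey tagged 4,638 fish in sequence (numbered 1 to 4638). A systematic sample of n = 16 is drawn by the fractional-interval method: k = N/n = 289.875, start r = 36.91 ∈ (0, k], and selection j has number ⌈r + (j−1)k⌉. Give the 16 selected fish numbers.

j=1: r + 0k = 36.91 → ⌈·⌉ = 37
j=2: r + 1k = 326.785 → ⌈·⌉ = 327
j=3: r + 2k = 616.66 → ⌈·⌉ = 617
j=4: r + 3k = 906.535 → ⌈·⌉ = 907
j=5: r + 4k = 1196.41 → ⌈·⌉ = 1197
j=6: r + 5k = 1486.285 → ⌈·⌉ = 1487
j=7: r + 6k = 1776.16 → ⌈·⌉ = 1777
j=8: r + 7k = 2066.035 → ⌈·⌉ = 2067
j=9: r + 8k = 2355.91 → ⌈·⌉ = 2356
j=10: r + 9k = 2645.785 → ⌈·⌉ = 2646
j=11: r + 10k = 2935.66 → ⌈·⌉ = 2936
j=12: r + 11k = 3225.535 → ⌈·⌉ = 3226
j=13: r + 12k = 3515.41 → ⌈·⌉ = 3516
j=14: r + 13k = 3805.285 → ⌈·⌉ = 3806
j=15: r + 14k = 4095.16 → ⌈·⌉ = 4096
j=16: r + 15k = 4385.035 → ⌈·⌉ = 4386

37, 327, 617, 907, 1197, 1487, 1777, 2067, 2356, 2646, 2936, 3226, 3516, 3806, 4096, 4386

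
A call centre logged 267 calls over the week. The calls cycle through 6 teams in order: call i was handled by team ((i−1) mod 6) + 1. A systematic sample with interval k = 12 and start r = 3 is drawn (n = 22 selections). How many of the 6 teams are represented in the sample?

1

Consecutive selections differ by k = 12, so their team numbers differ by 12 mod 6 = 0.
gcd(12, 6) = 6, so the sample visits 6/6 = 1 distinct residues mod 6.
Start 3 is team 3; the teams hit are 3.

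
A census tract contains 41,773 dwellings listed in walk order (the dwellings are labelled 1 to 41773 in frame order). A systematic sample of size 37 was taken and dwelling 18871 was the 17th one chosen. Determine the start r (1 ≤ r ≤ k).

k = 41773/37 = 1129
r = 18871 − (17−1)×1129 = 18871 − 18064 = 807

807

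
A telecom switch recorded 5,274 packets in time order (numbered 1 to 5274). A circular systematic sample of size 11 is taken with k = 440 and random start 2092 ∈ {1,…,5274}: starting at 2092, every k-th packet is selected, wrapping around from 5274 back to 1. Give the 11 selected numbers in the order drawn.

Selection 1: 2092
Selection 2: 2092 + 440 = 2532
Selection 3: 2532 + 440 = 2972
Selection 4: 2972 + 440 = 3412
Selection 5: 3412 + 440 = 3852
Selection 6: 3852 + 440 = 4292
Selection 7: 4292 + 440 = 4732
Selection 8: 4732 + 440 = 5172
Selection 9: 5172 + 440 = 5612 → 5612 − 5274 = 338
Selection 10: 338 + 440 = 778
Selection 11: 778 + 440 = 1218

2092, 2532, 2972, 3412, 3852, 4292, 4732, 5172, 338, 778, 1218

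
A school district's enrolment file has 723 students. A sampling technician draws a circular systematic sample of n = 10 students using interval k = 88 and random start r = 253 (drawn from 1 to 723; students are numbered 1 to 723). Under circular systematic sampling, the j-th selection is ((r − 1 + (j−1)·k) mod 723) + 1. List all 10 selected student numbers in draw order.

Selection 1: 253
Selection 2: 253 + 88 = 341
Selection 3: 341 + 88 = 429
Selection 4: 429 + 88 = 517
Selection 5: 517 + 88 = 605
Selection 6: 605 + 88 = 693
Selection 7: 693 + 88 = 781 → 781 − 723 = 58
Selection 8: 58 + 88 = 146
Selection 9: 146 + 88 = 234
Selection 10: 234 + 88 = 322

253, 341, 429, 517, 605, 693, 58, 146, 234, 322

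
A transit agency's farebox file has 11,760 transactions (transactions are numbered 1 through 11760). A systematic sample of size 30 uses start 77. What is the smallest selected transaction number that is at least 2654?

k = 11760/30 = 392
Steps past start: ⌈(2654 − 77)/392⌉ = ⌈2577/392⌉ = 7
Selected transaction: 77 + 7×392 = 2821

2821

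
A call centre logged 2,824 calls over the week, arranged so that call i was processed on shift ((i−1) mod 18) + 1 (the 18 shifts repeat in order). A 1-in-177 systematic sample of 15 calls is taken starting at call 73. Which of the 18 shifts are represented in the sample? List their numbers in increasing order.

1, 4, 7, 10, 13, 16

Consecutive selections differ by k = 177, so their shift numbers differ by 177 mod 18 = 15.
gcd(177, 18) = 3, so the sample visits 18/3 = 6 distinct residues mod 18.
Start 73 is shift 1; the shifts hit are 1, 4, 7, 10, 13, 16.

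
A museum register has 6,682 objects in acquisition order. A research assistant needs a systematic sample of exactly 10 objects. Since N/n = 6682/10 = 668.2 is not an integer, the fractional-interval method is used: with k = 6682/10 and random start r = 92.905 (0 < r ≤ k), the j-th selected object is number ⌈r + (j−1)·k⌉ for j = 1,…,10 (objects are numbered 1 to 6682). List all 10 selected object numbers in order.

93, 762, 1430, 2098, 2766, 3434, 4103, 4771, 5439, 6107

j=1: r + 0k = 92.905 → ⌈·⌉ = 93
j=2: r + 1k = 761.105 → ⌈·⌉ = 762
j=3: r + 2k = 1429.305 → ⌈·⌉ = 1430
j=4: r + 3k = 2097.505 → ⌈·⌉ = 2098
j=5: r + 4k = 2765.705 → ⌈·⌉ = 2766
j=6: r + 5k = 3433.905 → ⌈·⌉ = 3434
j=7: r + 6k = 4102.105 → ⌈·⌉ = 4103
j=8: r + 7k = 4770.305 → ⌈·⌉ = 4771
j=9: r + 8k = 5438.505 → ⌈·⌉ = 5439
j=10: r + 9k = 6106.705 → ⌈·⌉ = 6107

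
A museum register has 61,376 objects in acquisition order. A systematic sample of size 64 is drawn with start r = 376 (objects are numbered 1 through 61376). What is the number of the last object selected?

60793

k = 61376/64 = 959
64th selection = r + (64−1)·k = 376 + 63×959 = 376 + 60417 = 60793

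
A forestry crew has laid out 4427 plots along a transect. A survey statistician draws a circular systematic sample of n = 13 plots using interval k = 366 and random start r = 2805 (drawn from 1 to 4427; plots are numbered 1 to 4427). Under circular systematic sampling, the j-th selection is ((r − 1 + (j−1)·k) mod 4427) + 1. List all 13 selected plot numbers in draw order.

Selection 1: 2805
Selection 2: 2805 + 366 = 3171
Selection 3: 3171 + 366 = 3537
Selection 4: 3537 + 366 = 3903
Selection 5: 3903 + 366 = 4269
Selection 6: 4269 + 366 = 4635 → 4635 − 4427 = 208
Selection 7: 208 + 366 = 574
Selection 8: 574 + 366 = 940
Selection 9: 940 + 366 = 1306
Selection 10: 1306 + 366 = 1672
Selection 11: 1672 + 366 = 2038
Selection 12: 2038 + 366 = 2404
Selection 13: 2404 + 366 = 2770

2805, 3171, 3537, 3903, 4269, 208, 574, 940, 1306, 1672, 2038, 2404, 2770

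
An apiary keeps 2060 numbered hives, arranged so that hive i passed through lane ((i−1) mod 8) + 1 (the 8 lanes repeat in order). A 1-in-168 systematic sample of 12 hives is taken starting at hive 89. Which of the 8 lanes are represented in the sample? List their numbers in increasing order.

1

Consecutive selections differ by k = 168, so their lane numbers differ by 168 mod 8 = 0.
gcd(168, 8) = 8, so the sample visits 8/8 = 1 distinct residues mod 8.
Start 89 is lane 1; the lanes hit are 1.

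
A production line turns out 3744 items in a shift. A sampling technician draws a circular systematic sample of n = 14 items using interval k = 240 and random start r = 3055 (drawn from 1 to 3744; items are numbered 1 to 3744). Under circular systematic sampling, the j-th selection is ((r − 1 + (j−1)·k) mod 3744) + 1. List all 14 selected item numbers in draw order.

Selection 1: 3055
Selection 2: 3055 + 240 = 3295
Selection 3: 3295 + 240 = 3535
Selection 4: 3535 + 240 = 3775 → 3775 − 3744 = 31
Selection 5: 31 + 240 = 271
Selection 6: 271 + 240 = 511
Selection 7: 511 + 240 = 751
Selection 8: 751 + 240 = 991
Selection 9: 991 + 240 = 1231
Selection 10: 1231 + 240 = 1471
Selection 11: 1471 + 240 = 1711
Selection 12: 1711 + 240 = 1951
Selection 13: 1951 + 240 = 2191
Selection 14: 2191 + 240 = 2431

3055, 3295, 3535, 31, 271, 511, 751, 991, 1231, 1471, 1711, 1951, 2191, 2431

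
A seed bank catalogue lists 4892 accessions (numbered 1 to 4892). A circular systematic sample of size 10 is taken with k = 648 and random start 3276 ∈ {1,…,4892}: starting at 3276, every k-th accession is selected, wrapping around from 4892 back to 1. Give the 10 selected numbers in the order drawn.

Selection 1: 3276
Selection 2: 3276 + 648 = 3924
Selection 3: 3924 + 648 = 4572
Selection 4: 4572 + 648 = 5220 → 5220 − 4892 = 328
Selection 5: 328 + 648 = 976
Selection 6: 976 + 648 = 1624
Selection 7: 1624 + 648 = 2272
Selection 8: 2272 + 648 = 2920
Selection 9: 2920 + 648 = 3568
Selection 10: 3568 + 648 = 4216

3276, 3924, 4572, 328, 976, 1624, 2272, 2920, 3568, 4216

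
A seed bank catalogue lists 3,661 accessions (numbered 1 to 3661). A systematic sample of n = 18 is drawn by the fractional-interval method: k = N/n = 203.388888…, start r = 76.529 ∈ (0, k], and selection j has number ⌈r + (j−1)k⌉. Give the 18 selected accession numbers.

j=1: r + 0k = 76.529 → ⌈·⌉ = 77
j=2: r + 1k = 279.917888… → ⌈·⌉ = 280
j=3: r + 2k = 483.306777… → ⌈·⌉ = 484
j=4: r + 3k = 686.695666… → ⌈·⌉ = 687
j=5: r + 4k = 890.084555… → ⌈·⌉ = 891
j=6: r + 5k = 1093.473444… → ⌈·⌉ = 1094
j=7: r + 6k = 1296.862333… → ⌈·⌉ = 1297
j=8: r + 7k = 1500.251222… → ⌈·⌉ = 1501
j=9: r + 8k = 1703.640111… → ⌈·⌉ = 1704
j=10: r + 9k = 1907.029 → ⌈·⌉ = 1908
j=11: r + 10k = 2110.417888… → ⌈·⌉ = 2111
j=12: r + 11k = 2313.806777… → ⌈·⌉ = 2314
j=13: r + 12k = 2517.195666… → ⌈·⌉ = 2518
j=14: r + 13k = 2720.584555… → ⌈·⌉ = 2721
j=15: r + 14k = 2923.973444… → ⌈·⌉ = 2924
j=16: r + 15k = 3127.362333… → ⌈·⌉ = 3128
j=17: r + 16k = 3330.751222… → ⌈·⌉ = 3331
j=18: r + 17k = 3534.140111… → ⌈·⌉ = 3535

77, 280, 484, 687, 891, 1094, 1297, 1501, 1704, 1908, 2111, 2314, 2518, 2721, 2924, 3128, 3331, 3535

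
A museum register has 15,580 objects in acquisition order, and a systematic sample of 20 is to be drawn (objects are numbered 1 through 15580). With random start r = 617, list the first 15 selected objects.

k = N/n = 15580/20 = 779
object 1: 617
object 2: 617 + 779 = 1396
object 3: 1396 + 779 = 2175
object 4: 2175 + 779 = 2954
object 5: 2954 + 779 = 3733
object 6: 3733 + 779 = 4512
object 7: 4512 + 779 = 5291
object 8: 5291 + 779 = 6070
object 9: 6070 + 779 = 6849
object 10: 6849 + 779 = 7628
object 11: 7628 + 779 = 8407
object 12: 8407 + 779 = 9186
object 13: 9186 + 779 = 9965
object 14: 9965 + 779 = 10744
object 15: 10744 + 779 = 11523

617, 1396, 2175, 2954, 3733, 4512, 5291, 6070, 6849, 7628, 8407, 9186, 9965, 10744, 11523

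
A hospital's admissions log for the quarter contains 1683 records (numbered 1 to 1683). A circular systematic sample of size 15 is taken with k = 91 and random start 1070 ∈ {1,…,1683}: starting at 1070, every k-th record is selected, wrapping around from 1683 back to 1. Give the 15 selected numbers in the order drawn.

1070, 1161, 1252, 1343, 1434, 1525, 1616, 24, 115, 206, 297, 388, 479, 570, 661

Selection 1: 1070
Selection 2: 1070 + 91 = 1161
Selection 3: 1161 + 91 = 1252
Selection 4: 1252 + 91 = 1343
Selection 5: 1343 + 91 = 1434
Selection 6: 1434 + 91 = 1525
Selection 7: 1525 + 91 = 1616
Selection 8: 1616 + 91 = 1707 → 1707 − 1683 = 24
Selection 9: 24 + 91 = 115
Selection 10: 115 + 91 = 206
Selection 11: 206 + 91 = 297
Selection 12: 297 + 91 = 388
Selection 13: 388 + 91 = 479
Selection 14: 479 + 91 = 570
Selection 15: 570 + 91 = 661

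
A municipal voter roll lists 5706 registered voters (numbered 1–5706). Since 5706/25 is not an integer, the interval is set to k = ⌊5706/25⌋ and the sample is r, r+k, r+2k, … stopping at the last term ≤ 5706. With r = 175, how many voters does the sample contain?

k = ⌊5706/25⌋ = 228
Achieved size = ⌊(5706 − 175)/228⌋ + 1 = ⌊5531/228⌋ + 1 = 24 + 1 = 25
(last selection: 175 + 24×228 = 5647 ≤ 5706; next would be 5875 > 5706)

25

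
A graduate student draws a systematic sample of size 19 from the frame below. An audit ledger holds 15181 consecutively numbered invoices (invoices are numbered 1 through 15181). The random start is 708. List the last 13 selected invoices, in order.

k = N/n = 15181/19 = 799
7th selection = 708 + 6×799 = 5502
8th: 5502 + 799 = 6301
9th: 6301 + 799 = 7100
10th: 7100 + 799 = 7899
11th: 7899 + 799 = 8698
12th: 8698 + 799 = 9497
13th: 9497 + 799 = 10296
14th: 10296 + 799 = 11095
15th: 11095 + 799 = 11894
16th: 11894 + 799 = 12693
17th: 12693 + 799 = 13492
18th: 13492 + 799 = 14291
19th: 14291 + 799 = 15090

5502, 6301, 7100, 7899, 8698, 9497, 10296, 11095, 11894, 12693, 13492, 14291, 15090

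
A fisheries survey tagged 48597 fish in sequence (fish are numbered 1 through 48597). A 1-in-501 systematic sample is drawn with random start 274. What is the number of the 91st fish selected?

45364

k = 501
91st selection = r + (91−1)·k = 274 + 90×501 = 274 + 45090 = 45364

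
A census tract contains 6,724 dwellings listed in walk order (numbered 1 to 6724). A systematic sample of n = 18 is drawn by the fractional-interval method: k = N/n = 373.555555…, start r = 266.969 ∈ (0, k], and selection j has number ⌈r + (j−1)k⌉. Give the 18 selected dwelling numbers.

267, 641, 1015, 1388, 1762, 2135, 2509, 2882, 3256, 3629, 4003, 4377, 4750, 5124, 5497, 5871, 6244, 6618

j=1: r + 0k = 266.969 → ⌈·⌉ = 267
j=2: r + 1k = 640.524555… → ⌈·⌉ = 641
j=3: r + 2k = 1014.080111… → ⌈·⌉ = 1015
j=4: r + 3k = 1387.635666… → ⌈·⌉ = 1388
j=5: r + 4k = 1761.191222… → ⌈·⌉ = 1762
j=6: r + 5k = 2134.746777… → ⌈·⌉ = 2135
j=7: r + 6k = 2508.302333… → ⌈·⌉ = 2509
j=8: r + 7k = 2881.857888… → ⌈·⌉ = 2882
j=9: r + 8k = 3255.413444… → ⌈·⌉ = 3256
j=10: r + 9k = 3628.969 → ⌈·⌉ = 3629
j=11: r + 10k = 4002.524555… → ⌈·⌉ = 4003
j=12: r + 11k = 4376.080111… → ⌈·⌉ = 4377
j=13: r + 12k = 4749.635666… → ⌈·⌉ = 4750
j=14: r + 13k = 5123.191222… → ⌈·⌉ = 5124
j=15: r + 14k = 5496.746777… → ⌈·⌉ = 5497
j=16: r + 15k = 5870.302333… → ⌈·⌉ = 5871
j=17: r + 16k = 6243.857888… → ⌈·⌉ = 6244
j=18: r + 17k = 6617.413444… → ⌈·⌉ = 6618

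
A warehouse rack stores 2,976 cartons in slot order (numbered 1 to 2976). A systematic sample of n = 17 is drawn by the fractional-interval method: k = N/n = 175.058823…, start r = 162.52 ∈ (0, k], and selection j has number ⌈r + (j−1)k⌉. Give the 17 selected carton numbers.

j=1: r + 0k = 162.52 → ⌈·⌉ = 163
j=2: r + 1k = 337.578823… → ⌈·⌉ = 338
j=3: r + 2k = 512.637647… → ⌈·⌉ = 513
j=4: r + 3k = 687.696470… → ⌈·⌉ = 688
j=5: r + 4k = 862.755294… → ⌈·⌉ = 863
j=6: r + 5k = 1037.814117… → ⌈·⌉ = 1038
j=7: r + 6k = 1212.872941… → ⌈·⌉ = 1213
j=8: r + 7k = 1387.931764… → ⌈·⌉ = 1388
j=9: r + 8k = 1562.990588… → ⌈·⌉ = 1563
j=10: r + 9k = 1738.049411… → ⌈·⌉ = 1739
j=11: r + 10k = 1913.108235… → ⌈·⌉ = 1914
j=12: r + 11k = 2088.167058… → ⌈·⌉ = 2089
j=13: r + 12k = 2263.225882… → ⌈·⌉ = 2264
j=14: r + 13k = 2438.284705… → ⌈·⌉ = 2439
j=15: r + 14k = 2613.343529… → ⌈·⌉ = 2614
j=16: r + 15k = 2788.402352… → ⌈·⌉ = 2789
j=17: r + 16k = 2963.461176… → ⌈·⌉ = 2964

163, 338, 513, 688, 863, 1038, 1213, 1388, 1563, 1739, 1914, 2089, 2264, 2439, 2614, 2789, 2964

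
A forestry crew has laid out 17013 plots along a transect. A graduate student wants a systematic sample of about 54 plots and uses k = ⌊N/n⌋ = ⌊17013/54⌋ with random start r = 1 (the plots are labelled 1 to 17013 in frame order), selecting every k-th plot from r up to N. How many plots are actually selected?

55

k = ⌊17013/54⌋ = 315
Achieved size = ⌊(17013 − 1)/315⌋ + 1 = ⌊17012/315⌋ + 1 = 54 + 1 = 55
(last selection: 1 + 54×315 = 17011 ≤ 17013; next would be 17326 > 17013)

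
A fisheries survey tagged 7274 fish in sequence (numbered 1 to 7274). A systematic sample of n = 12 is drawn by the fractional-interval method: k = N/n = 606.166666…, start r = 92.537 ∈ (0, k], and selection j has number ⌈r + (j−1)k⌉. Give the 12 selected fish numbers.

j=1: r + 0k = 92.537 → ⌈·⌉ = 93
j=2: r + 1k = 698.703666… → ⌈·⌉ = 699
j=3: r + 2k = 1304.870333… → ⌈·⌉ = 1305
j=4: r + 3k = 1911.037 → ⌈·⌉ = 1912
j=5: r + 4k = 2517.203666… → ⌈·⌉ = 2518
j=6: r + 5k = 3123.370333… → ⌈·⌉ = 3124
j=7: r + 6k = 3729.537 → ⌈·⌉ = 3730
j=8: r + 7k = 4335.703666… → ⌈·⌉ = 4336
j=9: r + 8k = 4941.870333… → ⌈·⌉ = 4942
j=10: r + 9k = 5548.037 → ⌈·⌉ = 5549
j=11: r + 10k = 6154.203666… → ⌈·⌉ = 6155
j=12: r + 11k = 6760.370333… → ⌈·⌉ = 6761

93, 699, 1305, 1912, 2518, 3124, 3730, 4336, 4942, 5549, 6155, 6761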